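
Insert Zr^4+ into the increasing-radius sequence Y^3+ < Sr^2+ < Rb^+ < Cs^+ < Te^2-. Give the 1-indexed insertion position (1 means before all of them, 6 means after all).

First list Z and electron count for each: Zr^4+ (Z=40, 36 e⁻), Y^3+ (Z=39, 36 e⁻), Sr^2+ (Z=38, 36 e⁻), Rb^+ (Z=37, 36 e⁻), Cs^+ (Z=55, 54 e⁻), Te^2- (Z=52, 54 e⁻). Zr^4+ < Y^3+ (isoelectronic, higher Z=40 is smaller); Y^3+ < Sr^2+ (isoelectronic, higher Z=39 is smaller); Sr^2+ < Rb^+ (both 36 e⁻, Z=38>37); Rb^+ < Cs^+ (same group, 1 shell fewer); Cs^+ < Te^2- (both 54 e⁻, Z=55>52).
Merged order: Zr^4+ < Y^3+ < Sr^2+ < Rb^+ < Cs^+ < Te^2- — Zr^4+ is number 1.

1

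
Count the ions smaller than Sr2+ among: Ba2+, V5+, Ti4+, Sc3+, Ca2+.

Tabulating Z and e⁻: V5+ has 18 e⁻ (Z=23), Ti4+ has 18 e⁻ (Z=22), Sc3+ has 18 e⁻ (Z=21), Ca2+ has 18 e⁻ (Z=20), Sr2+ has 36 e⁻ (Z=38), Ba2+ has 54 e⁻ (Z=56). V5+ < Ti4+ (isoelectronic, higher Z=23 is smaller); Ti4+ < Sc3+ (both 18 e⁻, Z=22>21); Sc3+ < Ca2+ (isoelectronic, higher Z=21 is smaller); Ca2+ < Sr2+ (same group, 1 shell fewer); Sr2+ < Ba2+ (same group, period 5 vs 6).
Overall: V5+ < Ti4+ < Sc3+ < Ca2+ < Sr2+ < Ba2+. Sr2+ has 4 below it and 1 above. That's 4.

4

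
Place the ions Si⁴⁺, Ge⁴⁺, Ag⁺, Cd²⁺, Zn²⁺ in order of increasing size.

Si⁴⁺ < Ge⁴⁺ < Zn²⁺ < Cd²⁺ < Ag⁺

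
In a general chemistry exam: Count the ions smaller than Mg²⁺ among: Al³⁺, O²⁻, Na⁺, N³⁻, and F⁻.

These species are isoelectronic with 10 electrons. The only difference is the number of protons: Al³⁺ (Z=13), Mg²⁺ (Z=12), Na⁺ (Z=11), F⁻ (Z=9), O²⁻ (Z=8), N³⁻ (Z=7). The strongest nuclear pull (Al³⁺) gives the smallest ion.
Ordering all of them (including Mg²⁺) by radius gives Al³⁺ < Mg²⁺ < Na⁺ < F⁻ < O²⁻ < N³⁻. Count: 1.

1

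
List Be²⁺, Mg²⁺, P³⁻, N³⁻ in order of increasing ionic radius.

First list Z and electron count for each: Be²⁺: 2 e⁻, Z=4, Mg²⁺: 10 e⁻, Z=12, N³⁻: 10 e⁻, Z=7, P³⁻: 18 e⁻, Z=15. Be²⁺ < Mg²⁺ (same group, period 2 vs 3); Mg²⁺ < N³⁻ (both 10 e⁻, Z=12>7); N³⁻ < P³⁻ (same group, period 2 vs 3).

Be²⁺ < Mg²⁺ < N³⁻ < P³⁻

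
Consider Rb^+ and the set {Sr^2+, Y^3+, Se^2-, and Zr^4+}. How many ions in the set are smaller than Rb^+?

Isoelectronic series (36 e⁻ each). Size is set by nuclear charge: more protons means a smaller ion. Zr^4+ (Z=40), Y^3+ (Z=39), Sr^2+ (Z=38), Rb^+ (Z=37), Se^2- (Z=34).
Placing each against Rb^+: smaller — Zr^4+, Y^3+, Sr^2+; larger — Se^2-. So 3 are smaller.

3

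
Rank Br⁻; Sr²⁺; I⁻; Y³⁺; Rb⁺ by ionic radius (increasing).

Electron counts and nuclear charges: Y³⁺: 36 e⁻, Z=39, Sr²⁺: 36 e⁻, Z=38, Rb⁺: 36 e⁻, Z=37, Br⁻: 36 e⁻, Z=35, I⁻: 54 e⁻, Z=53. Y³⁺ < Sr²⁺ (both 36 e⁻, Z=39>38); Sr²⁺ < Rb⁺ (isoelectronic, higher Z=38 is smaller); Rb⁺ < Br⁻ (isoelectronic, higher Z=37 is smaller); Br⁻ < I⁻ (same group, 1 shell fewer).

Y³⁺ < Sr²⁺ < Rb⁺ < Br⁻ < I⁻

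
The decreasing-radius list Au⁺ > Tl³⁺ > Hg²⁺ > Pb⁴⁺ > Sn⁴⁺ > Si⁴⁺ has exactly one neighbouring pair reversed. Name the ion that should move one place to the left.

Scanning neighbour by neighbour, only Tl³⁺/Hg²⁺ violates a trend: they are isoelectronic (78 e⁻) and Tl has more protons than Hg (81 vs 80), making Tl³⁺ smaller. That makes Hg²⁺ the one sitting a position late relative to where it belongs.

Hg²⁺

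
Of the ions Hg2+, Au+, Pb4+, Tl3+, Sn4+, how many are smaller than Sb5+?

0

First list Z and electron count for each: Sb5+: 46 e⁻, Z=51, Sn4+: 46 e⁻, Z=50, Pb4+: 78 e⁻, Z=82, Tl3+: 78 e⁻, Z=81, Hg2+: 78 e⁻, Z=80, Au+: 78 e⁻, Z=79. Sb5+ < Sn4+ (both 46 e⁻, Z=51>50); Sn4+ < Pb4+ (same group, 1 shell fewer); Pb4+ < Tl3+ (both 78 e⁻, Z=82>81); Tl3+ < Hg2+ (isoelectronic, higher Z=81 is smaller); Hg2+ < Au+ (isoelectronic, higher Z=80 is smaller).
Overall: Sb5+ < Sn4+ < Pb4+ < Tl3+ < Hg2+ < Au+. Sb5+ has 0 below it and 5 above. Count: 0.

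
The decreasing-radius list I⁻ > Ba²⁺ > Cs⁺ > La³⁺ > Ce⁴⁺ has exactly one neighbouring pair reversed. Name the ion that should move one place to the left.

Cs⁺

The pair Ba²⁺, Cs⁺ is the wrong way round — they are isoelectronic (54 e⁻) and Ba has more protons than Cs (56 vs 55), making Ba²⁺ smaller. All other adjacent pairs agree with periodic trends, so Cs⁺ is the misplaced ion.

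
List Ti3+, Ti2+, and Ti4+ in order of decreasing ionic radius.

Ti2+ > Ti3+ > Ti4+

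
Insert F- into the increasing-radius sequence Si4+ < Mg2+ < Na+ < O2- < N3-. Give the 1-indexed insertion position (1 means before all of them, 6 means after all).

All of these have 10 electrons (isoelectronic). With the same electron cloud, the ion with the most protons pulls it in tightest. Nuclear charges: Si4+ (Z=14), Mg2+ (Z=12), Na+ (Z=11), F- (Z=9), O2- (Z=8), N3- (Z=7). Highest Z is smallest.
Putting F- in gives Si4+ < Mg2+ < Na+ < F- < O2- < N3-; it lands at slot 4.

4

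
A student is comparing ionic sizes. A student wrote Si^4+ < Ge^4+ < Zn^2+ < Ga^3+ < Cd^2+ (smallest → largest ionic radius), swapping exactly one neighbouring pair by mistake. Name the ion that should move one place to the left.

Compare adjacent ions: both have 28 electrons but Z(Ga)=31 > Z(Zn)=30, so Ga^3+ should be the smaller of the two — yet in this increasing list Zn^2+ sits before Ga^3+. Nothing else is reversed, so Ga^3+ should move one place to the left.

Ga^3+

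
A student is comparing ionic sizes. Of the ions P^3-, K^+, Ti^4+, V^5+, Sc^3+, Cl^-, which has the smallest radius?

V^5+

Isoelectronic series (18 e⁻ each). Size is set by nuclear charge: more protons means a smaller ion. V^5+ (Z=23), Ti^4+ (Z=22), Sc^3+ (Z=21), K^+ (Z=19), Cl^- (Z=17), P^3- (Z=15).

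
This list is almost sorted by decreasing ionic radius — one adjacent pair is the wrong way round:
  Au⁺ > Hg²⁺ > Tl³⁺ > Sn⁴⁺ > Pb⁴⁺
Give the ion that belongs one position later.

Compare adjacent ions: same group and charge — period 5 sits above period 6, so Sn⁴⁺ is smaller — yet in this decreasing list Sn⁴⁺ sits before Pb⁴⁺. Nothing else is reversed, so Sn⁴⁺ should move one place to the right.

Sn⁴⁺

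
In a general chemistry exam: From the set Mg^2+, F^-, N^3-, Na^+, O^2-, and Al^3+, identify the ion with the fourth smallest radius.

F^-

All of these have 10 electrons (isoelectronic). With the same electron cloud, the ion with the most protons pulls it in tightest. Nuclear charges: Al^3+ (Z=13), Mg^2+ (Z=12), Na^+ (Z=11), F^- (Z=9), O^2- (Z=8), N^3- (Z=7). Highest Z is smallest.
Ordering: Al^3+ < Mg^2+ < Na^+ < F^- < O^2- < N^3-. The fourth smallest is F^-.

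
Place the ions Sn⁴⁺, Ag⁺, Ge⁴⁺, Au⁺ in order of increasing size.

Ge⁴⁺ < Sn⁴⁺ < Ag⁺ < Au⁺

Electron counts and nuclear charges: Ge⁴⁺ has 28 e⁻ (Z=32), Sn⁴⁺ has 46 e⁻ (Z=50), Ag⁺ has 46 e⁻ (Z=47), Au⁺ has 78 e⁻ (Z=79). Ge⁴⁺ < Sn⁴⁺ (same group, 1 shell fewer); Sn⁴⁺ < Ag⁺ (both 46 e⁻, Z=50>47); Ag⁺ < Au⁺ (same group, 1 shell fewer).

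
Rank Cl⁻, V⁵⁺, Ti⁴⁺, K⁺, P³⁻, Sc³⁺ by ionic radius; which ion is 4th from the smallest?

All of these have 18 electrons (isoelectronic). With the same electron cloud, the ion with the most protons pulls it in tightest. Nuclear charges: V⁵⁺ (Z=23), Ti⁴⁺ (Z=22), Sc³⁺ (Z=21), K⁺ (Z=19), Cl⁻ (Z=17), P³⁻ (Z=15). Highest Z is smallest.
So the order is V⁵⁺ < Ti⁴⁺ < Sc³⁺ < K⁺ < Cl⁻ < P³⁻; the 4th-smallest ion is K⁺.

K⁺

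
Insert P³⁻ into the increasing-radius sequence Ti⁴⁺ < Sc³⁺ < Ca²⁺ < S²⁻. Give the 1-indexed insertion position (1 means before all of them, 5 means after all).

5

These species are isoelectronic with 18 electrons. The only difference is the number of protons: Ti⁴⁺ (Z=22), Sc³⁺ (Z=21), Ca²⁺ (Z=20), S²⁻ (Z=16), P³⁻ (Z=15). The strongest nuclear pull (Ti⁴⁺) gives the smallest ion.
Putting P³⁻ in gives Ti⁴⁺ < Sc³⁺ < Ca²⁺ < S²⁻ < P³⁻; it lands at slot 5.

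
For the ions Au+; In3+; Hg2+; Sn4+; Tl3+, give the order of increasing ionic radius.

Sn4+ < In3+ < Tl3+ < Hg2+ < Au+

Work out protons and electrons: Sn4+ (Z=50, 46 e⁻), In3+ (Z=49, 46 e⁻), Tl3+ (Z=81, 78 e⁻), Hg2+ (Z=80, 78 e⁻), Au+ (Z=79, 78 e⁻). Sn4+ < In3+ (isoelectronic, higher Z=50 is smaller); In3+ < Tl3+ (same group, 1 shell fewer); Tl3+ < Hg2+ (both 78 e⁻, Z=81>80); Hg2+ < Au+ (isoelectronic, higher Z=80 is smaller).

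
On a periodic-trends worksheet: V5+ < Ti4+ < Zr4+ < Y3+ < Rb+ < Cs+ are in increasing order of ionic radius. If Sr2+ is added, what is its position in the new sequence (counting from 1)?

5

Electron counts and nuclear charges: V5+: 18 e⁻, Z=23, Ti4+: 18 e⁻, Z=22, Zr4+: 36 e⁻, Z=40, Y3+: 36 e⁻, Z=39, Sr2+: 36 e⁻, Z=38, Rb+: 36 e⁻, Z=37, Cs+: 54 e⁻, Z=55. V5+ < Ti4+ (isoelectronic, higher Z=23 is smaller); Ti4+ < Zr4+ (same group, 1 shell fewer); Zr4+ < Y3+ (isoelectronic, higher Z=40 is smaller); Y3+ < Sr2+ (both 36 e⁻, Z=39>38); Sr2+ < Rb+ (both 36 e⁻, Z=38>37); Rb+ < Cs+ (same group, 1 shell fewer).
With Sr2+ included the full order is V5+ < Ti4+ < Zr4+ < Y3+ < Sr2+ < Rb+ < Cs+, so it takes position 5.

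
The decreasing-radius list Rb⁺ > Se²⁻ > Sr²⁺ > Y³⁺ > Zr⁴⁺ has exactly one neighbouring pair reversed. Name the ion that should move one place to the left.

Se²⁻

The pair Rb⁺, Se²⁻ is the wrong way round — they are isoelectronic (36 e⁻) and Rb has more protons than Se (37 vs 34), making Rb⁺ smaller. All other adjacent pairs agree with periodic trends, so Se²⁻ is the misplaced ion.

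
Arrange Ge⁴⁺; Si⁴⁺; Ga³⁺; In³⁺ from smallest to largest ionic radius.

Si⁴⁺ < Ge⁴⁺ < Ga³⁺ < In³⁺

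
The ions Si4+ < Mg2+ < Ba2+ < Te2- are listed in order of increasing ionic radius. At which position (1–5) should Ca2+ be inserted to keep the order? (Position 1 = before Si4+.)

3

Electron counts and nuclear charges: Si4+ has 10 e⁻ (Z=14), Mg2+ has 10 e⁻ (Z=12), Ca2+ has 18 e⁻ (Z=20), Ba2+ has 54 e⁻ (Z=56), Te2- has 54 e⁻ (Z=52). Si4+ < Mg2+ (both 10 e⁻, Z=14>12); Mg2+ < Ca2+ (same group, period 3 vs 4); Ca2+ < Ba2+ (same group, period 4 vs 6); Ba2+ < Te2- (isoelectronic, higher Z=56 is smaller).
With Ca2+ included the full order is Si4+ < Mg2+ < Ca2+ < Ba2+ < Te2-, so it takes position 3.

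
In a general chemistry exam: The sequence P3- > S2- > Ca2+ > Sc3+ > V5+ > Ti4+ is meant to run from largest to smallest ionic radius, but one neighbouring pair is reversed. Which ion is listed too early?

V5+

Compare adjacent ions: both have 18 electrons but Z(V)=23 > Z(Ti)=22, so V5+ should be the smaller of the two — yet in this decreasing list V5+ sits before Ti4+. Nothing else is reversed, so V5+ should move one place to the right.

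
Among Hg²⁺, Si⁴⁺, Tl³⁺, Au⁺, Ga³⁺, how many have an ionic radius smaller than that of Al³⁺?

Work out protons and electrons: Si⁴⁺: 10 e⁻, Z=14, Al³⁺: 10 e⁻, Z=13, Ga³⁺: 28 e⁻, Z=31, Tl³⁺: 78 e⁻, Z=81, Hg²⁺: 78 e⁻, Z=80, Au⁺: 78 e⁻, Z=79. Si⁴⁺ < Al³⁺ (isoelectronic, higher Z=14 is smaller); Al³⁺ < Ga³⁺ (same group, period 3 vs 4); Ga³⁺ < Tl³⁺ (same group, 2 shells fewer); Tl³⁺ < Hg²⁺ (isoelectronic, higher Z=81 is smaller); Hg²⁺ < Au⁺ (both 78 e⁻, Z=80>79).
Overall: Si⁴⁺ < Al³⁺ < Ga³⁺ < Tl³⁺ < Hg²⁺ < Au⁺. Al³⁺ has 1 below it and 4 above. That's 1.

1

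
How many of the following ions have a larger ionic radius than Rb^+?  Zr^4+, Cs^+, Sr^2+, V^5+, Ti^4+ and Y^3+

First list Z and electron count for each: V^5+ (Z=23, 18 e⁻), Ti^4+ (Z=22, 18 e⁻), Zr^4+ (Z=40, 36 e⁻), Y^3+ (Z=39, 36 e⁻), Sr^2+ (Z=38, 36 e⁻), Rb^+ (Z=37, 36 e⁻), Cs^+ (Z=55, 54 e⁻). V^5+ < Ti^4+ (isoelectronic, higher Z=23 is smaller); Ti^4+ < Zr^4+ (same group, 1 shell fewer); Zr^4+ < Y^3+ (isoelectronic, higher Z=40 is smaller); Y^3+ < Sr^2+ (isoelectronic, higher Z=39 is smaller); Sr^2+ < Rb^+ (both 36 e⁻, Z=38>37); Rb^+ < Cs^+ (same group, 1 shell fewer).
Placing each against Rb^+: smaller — V^5+, Ti^4+, Zr^4+, Y^3+, Sr^2+; larger — Cs^+. That's 1.

1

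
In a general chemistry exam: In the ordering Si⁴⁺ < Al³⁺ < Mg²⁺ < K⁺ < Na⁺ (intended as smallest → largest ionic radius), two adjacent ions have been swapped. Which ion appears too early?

K⁺

Scanning neighbour by neighbour, only K⁺/Na⁺ violates a trend: same group and charge — period 3 sits above period 4, so Na⁺ is smaller. That makes K⁺ the one sitting a position early relative to where it belongs.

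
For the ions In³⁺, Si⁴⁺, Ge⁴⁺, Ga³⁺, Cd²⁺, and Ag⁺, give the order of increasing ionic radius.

Si⁴⁺ < Ge⁴⁺ < Ga³⁺ < In³⁺ < Cd²⁺ < Ag⁺

Tabulating Z and e⁻: Si⁴⁺ has 10 e⁻ (Z=14), Ge⁴⁺ has 28 e⁻ (Z=32), Ga³⁺ has 28 e⁻ (Z=31), In³⁺ has 46 e⁻ (Z=49), Cd²⁺ has 46 e⁻ (Z=48), Ag⁺ has 46 e⁻ (Z=47). Si⁴⁺ < Ge⁴⁺ (same group, period 3 vs 4); Ge⁴⁺ < Ga³⁺ (isoelectronic, higher Z=32 is smaller); Ga³⁺ < In³⁺ (same group, 1 shell fewer); In³⁺ < Cd²⁺ (isoelectronic, higher Z=49 is smaller); Cd²⁺ < Ag⁺ (isoelectronic, higher Z=48 is smaller).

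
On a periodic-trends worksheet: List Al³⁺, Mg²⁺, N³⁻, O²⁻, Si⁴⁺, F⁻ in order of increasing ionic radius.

Si⁴⁺ < Al³⁺ < Mg²⁺ < F⁻ < O²⁻ < N³⁻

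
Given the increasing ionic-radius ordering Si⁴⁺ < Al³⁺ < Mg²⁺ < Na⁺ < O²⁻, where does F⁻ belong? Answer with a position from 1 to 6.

All of these have 10 electrons (isoelectronic). With the same electron cloud, the ion with the most protons pulls it in tightest. Nuclear charges: Si⁴⁺ (Z=14), Al³⁺ (Z=13), Mg²⁺ (Z=12), Na⁺ (Z=11), F⁻ (Z=9), O²⁻ (Z=8). Highest Z is smallest.
The complete sequence is Si⁴⁺ < Al³⁺ < Mg²⁺ < Na⁺ < F⁻ < O²⁻. F⁻ sits at position 5.

5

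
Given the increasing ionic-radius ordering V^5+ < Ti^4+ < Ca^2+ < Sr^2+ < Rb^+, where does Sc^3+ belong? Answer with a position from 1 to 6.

3

V^5+: 18 e⁻, Z=23, Ti^4+: 18 e⁻, Z=22, Sc^3+: 18 e⁻, Z=21, Ca^2+: 18 e⁻, Z=20, Sr^2+: 36 e⁻, Z=38, Rb^+: 36 e⁻, Z=37. V^5+ < Ti^4+ (both 18 e⁻, Z=23>22); Ti^4+ < Sc^3+ (isoelectronic, higher Z=22 is smaller); Sc^3+ < Ca^2+ (isoelectronic, higher Z=21 is smaller); Ca^2+ < Sr^2+ (same group, 1 shell fewer); Sr^2+ < Rb^+ (isoelectronic, higher Z=38 is smaller).
Putting Sc^3+ in gives V^5+ < Ti^4+ < Sc^3+ < Ca^2+ < Sr^2+ < Rb^+; it lands at slot 3.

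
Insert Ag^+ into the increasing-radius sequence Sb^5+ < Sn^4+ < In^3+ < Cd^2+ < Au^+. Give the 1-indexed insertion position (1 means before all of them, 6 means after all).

5

Sb^5+: 46 e⁻, Z=51, Sn^4+: 46 e⁻, Z=50, In^3+: 46 e⁻, Z=49, Cd^2+: 46 e⁻, Z=48, Ag^+: 46 e⁻, Z=47, Au^+: 78 e⁻, Z=79. Sb^5+ < Sn^4+ (isoelectronic, higher Z=51 is smaller); Sn^4+ < In^3+ (isoelectronic, higher Z=50 is smaller); In^3+ < Cd^2+ (isoelectronic, higher Z=49 is smaller); Cd^2+ < Ag^+ (isoelectronic, higher Z=48 is smaller); Ag^+ < Au^+ (same group, period 5 vs 6).
Putting Ag^+ in gives Sb^5+ < Sn^4+ < In^3+ < Cd^2+ < Ag^+ < Au^+; it lands at slot 5.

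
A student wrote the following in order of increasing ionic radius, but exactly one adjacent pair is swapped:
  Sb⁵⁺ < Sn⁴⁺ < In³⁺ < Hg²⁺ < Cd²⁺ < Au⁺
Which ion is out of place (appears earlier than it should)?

Check each adjacent pair. Hg²⁺ and Cd²⁺ are reversed: both in group 12 with the same charge; Cd²⁺ (period 5) has the smaller radius. No other neighbouring pair contradicts the periodic trends, so Hg²⁺ is the ion listed too early.

Hg²⁺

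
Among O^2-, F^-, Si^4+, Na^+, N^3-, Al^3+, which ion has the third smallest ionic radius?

Na^+

Isoelectronic series (10 e⁻ each). Size is set by nuclear charge: more protons means a smaller ion. Si^4+ (Z=14), Al^3+ (Z=13), Na^+ (Z=11), F^- (Z=9), O^2- (Z=8), N^3- (Z=7).
Full ascending order: Si^4+ < Al^3+ < Na^+ < F^- < O^2- < N^3-. Counting from the smallest, position 3 is Na^+.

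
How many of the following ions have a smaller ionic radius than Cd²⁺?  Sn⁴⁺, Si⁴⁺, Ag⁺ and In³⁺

3

Work out protons and electrons: Si⁴⁺ (Z=14, 10 e⁻), Sn⁴⁺ (Z=50, 46 e⁻), In³⁺ (Z=49, 46 e⁻), Cd²⁺ (Z=48, 46 e⁻), Ag⁺ (Z=47, 46 e⁻). Si⁴⁺ < Sn⁴⁺ (same group, period 3 vs 5); Sn⁴⁺ < In³⁺ (isoelectronic, higher Z=50 is smaller); In³⁺ < Cd²⁺ (both 46 e⁻, Z=49>48); Cd²⁺ < Ag⁺ (isoelectronic, higher Z=48 is smaller).
Overall: Si⁴⁺ < Sn⁴⁺ < In³⁺ < Cd²⁺ < Ag⁺. Cd²⁺ has 3 below it and 1 above. So 3 are smaller.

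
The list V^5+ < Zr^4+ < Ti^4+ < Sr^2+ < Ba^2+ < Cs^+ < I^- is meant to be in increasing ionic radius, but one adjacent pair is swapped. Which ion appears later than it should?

Ti^4+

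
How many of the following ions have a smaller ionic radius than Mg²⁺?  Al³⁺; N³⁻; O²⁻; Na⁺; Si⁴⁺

All of these have 10 electrons (isoelectronic). With the same electron cloud, the ion with the most protons pulls it in tightest. Nuclear charges: Si⁴⁺ (Z=14), Al³⁺ (Z=13), Mg²⁺ (Z=12), Na⁺ (Z=11), O²⁻ (Z=8), N³⁻ (Z=7). Highest Z is smallest.
Placing each against Mg²⁺: smaller — Si⁴⁺, Al³⁺; larger — Na⁺, O²⁻, N³⁻. That's 2.

2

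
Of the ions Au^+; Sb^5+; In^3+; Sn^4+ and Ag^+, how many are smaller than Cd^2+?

3

First list Z and electron count for each: Sb^5+: 46 e⁻, Z=51, Sn^4+: 46 e⁻, Z=50, In^3+: 46 e⁻, Z=49, Cd^2+: 46 e⁻, Z=48, Ag^+: 46 e⁻, Z=47, Au^+: 78 e⁻, Z=79. Sb^5+ < Sn^4+ (isoelectronic, higher Z=51 is smaller); Sn^4+ < In^3+ (both 46 e⁻, Z=50>49); In^3+ < Cd^2+ (isoelectronic, higher Z=49 is smaller); Cd^2+ < Ag^+ (both 46 e⁻, Z=48>47); Ag^+ < Au^+ (same group, 1 shell fewer).
Ordering all of them (including Cd^2+) by radius gives Sb^5+ < Sn^4+ < In^3+ < Cd^2+ < Ag^+ < Au^+. So 3 are smaller.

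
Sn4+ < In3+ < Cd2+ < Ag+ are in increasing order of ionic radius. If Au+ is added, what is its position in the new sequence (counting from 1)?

Electron counts and nuclear charges: Sn4+ (Z=50, 46 e⁻), In3+ (Z=49, 46 e⁻), Cd2+ (Z=48, 46 e⁻), Ag+ (Z=47, 46 e⁻), Au+ (Z=79, 78 e⁻). Sn4+ < In3+ (isoelectronic, higher Z=50 is smaller); In3+ < Cd2+ (both 46 e⁻, Z=49>48); Cd2+ < Ag+ (both 46 e⁻, Z=48>47); Ag+ < Au+ (same group, 1 shell fewer).
Putting Au+ in gives Sn4+ < In3+ < Cd2+ < Ag+ < Au+; it lands at slot 5.

5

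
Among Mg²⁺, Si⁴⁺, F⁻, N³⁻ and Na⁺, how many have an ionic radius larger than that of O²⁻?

All of these have 10 electrons (isoelectronic). With the same electron cloud, the ion with the most protons pulls it in tightest. Nuclear charges: Si⁴⁺ (Z=14), Mg²⁺ (Z=12), Na⁺ (Z=11), F⁻ (Z=9), O²⁻ (Z=8), N³⁻ (Z=7). Highest Z is smallest.
Relative to O²⁻, the ions that are larger are N³⁻. That's 1.

1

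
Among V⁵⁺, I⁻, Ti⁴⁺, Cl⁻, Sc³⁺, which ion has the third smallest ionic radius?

Tabulating Z and e⁻: V⁵⁺: 18 e⁻, Z=23, Ti⁴⁺: 18 e⁻, Z=22, Sc³⁺: 18 e⁻, Z=21, Cl⁻: 18 e⁻, Z=17, I⁻: 54 e⁻, Z=53. V⁵⁺ < Ti⁴⁺ (isoelectronic, higher Z=23 is smaller); Ti⁴⁺ < Sc³⁺ (isoelectronic, higher Z=22 is smaller); Sc³⁺ < Cl⁻ (isoelectronic, higher Z=21 is smaller); Cl⁻ < I⁻ (same group, 2 shells fewer).
That gives V⁵⁺ < Ti⁴⁺ < Sc³⁺ < Cl⁻ < I⁻. From the smallest end, number 3 is Sc³⁺.

Sc³⁺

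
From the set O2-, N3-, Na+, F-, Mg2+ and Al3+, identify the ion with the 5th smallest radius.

O2-

All of these have 10 electrons (isoelectronic). With the same electron cloud, the ion with the most protons pulls it in tightest. Nuclear charges: Al3+ (Z=13), Mg2+ (Z=12), Na+ (Z=11), F- (Z=9), O2- (Z=8), N3- (Z=7). Highest Z is smallest.
Full ascending order: Al3+ < Mg2+ < Na+ < F- < O2- < N3-. Counting from the smallest, position 5 is O2-.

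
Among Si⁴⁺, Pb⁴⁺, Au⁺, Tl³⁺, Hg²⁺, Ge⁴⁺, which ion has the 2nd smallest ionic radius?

Electron counts and nuclear charges: Si⁴⁺ has 10 e⁻ (Z=14), Ge⁴⁺ has 28 e⁻ (Z=32), Pb⁴⁺ has 78 e⁻ (Z=82), Tl³⁺ has 78 e⁻ (Z=81), Hg²⁺ has 78 e⁻ (Z=80), Au⁺ has 78 e⁻ (Z=79). Si⁴⁺ < Ge⁴⁺ (same group, 1 shell fewer); Ge⁴⁺ < Pb⁴⁺ (same group, 2 shells fewer); Pb⁴⁺ < Tl³⁺ (both 78 e⁻, Z=82>81); Tl³⁺ < Hg²⁺ (both 78 e⁻, Z=81>80); Hg²⁺ < Au⁺ (isoelectronic, higher Z=80 is smaller).
That gives Si⁴⁺ < Ge⁴⁺ < Pb⁴⁺ < Tl³⁺ < Hg²⁺ < Au⁺. From the smallest end, number 2 is Ge⁴⁺.

Ge⁴⁺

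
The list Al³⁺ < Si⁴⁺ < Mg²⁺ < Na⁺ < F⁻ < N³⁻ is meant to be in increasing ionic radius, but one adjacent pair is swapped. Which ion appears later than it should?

Check each adjacent pair. Al³⁺ and Si⁴⁺ are reversed: they are isoelectronic (10 e⁻) and Si has more protons than Al (14 vs 13), making Si⁴⁺ smaller. No other neighbouring pair contradicts the periodic trends, so Si⁴⁺ is the ion listed too late.

Si⁴⁺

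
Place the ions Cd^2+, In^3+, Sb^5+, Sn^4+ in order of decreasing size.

All of these have 46 electrons (isoelectronic). With the same electron cloud, the ion with the most protons pulls it in tightest. Nuclear charges: Sb^5+ (Z=51), Sn^4+ (Z=50), In^3+ (Z=49), Cd^2+ (Z=48). Highest Z is smallest.

Cd^2+ > In^3+ > Sn^4+ > Sb^5+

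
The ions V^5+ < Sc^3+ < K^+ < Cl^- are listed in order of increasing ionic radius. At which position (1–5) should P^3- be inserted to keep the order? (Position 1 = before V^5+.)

5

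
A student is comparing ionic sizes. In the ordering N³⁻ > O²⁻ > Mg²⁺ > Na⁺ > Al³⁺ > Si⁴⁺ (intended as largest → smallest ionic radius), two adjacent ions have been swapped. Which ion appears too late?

Na⁺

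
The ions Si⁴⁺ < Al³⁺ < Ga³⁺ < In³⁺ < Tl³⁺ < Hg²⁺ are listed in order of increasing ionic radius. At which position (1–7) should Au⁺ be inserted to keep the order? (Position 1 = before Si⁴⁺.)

Si⁴⁺ has 10 e⁻ (Z=14), Al³⁺ has 10 e⁻ (Z=13), Ga³⁺ has 28 e⁻ (Z=31), In³⁺ has 46 e⁻ (Z=49), Tl³⁺ has 78 e⁻ (Z=81), Hg²⁺ has 78 e⁻ (Z=80), Au⁺ has 78 e⁻ (Z=79). Si⁴⁺ < Al³⁺ (isoelectronic, higher Z=14 is smaller); Al³⁺ < Ga³⁺ (same group, period 3 vs 4); Ga³⁺ < In³⁺ (same group, 1 shell fewer); In³⁺ < Tl³⁺ (same group, 1 shell fewer); Tl³⁺ < Hg²⁺ (both 78 e⁻, Z=81>80); Hg²⁺ < Au⁺ (both 78 e⁻, Z=80>79).
Putting Au⁺ in gives Si⁴⁺ < Al³⁺ < Ga³⁺ < In³⁺ < Tl³⁺ < Hg²⁺ < Au⁺; it lands at slot 7.

7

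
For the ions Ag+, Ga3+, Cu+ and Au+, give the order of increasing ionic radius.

Tabulating Z and e⁻: Ga3+ (Z=31, 28 e⁻), Cu+ (Z=29, 28 e⁻), Ag+ (Z=47, 46 e⁻), Au+ (Z=79, 78 e⁻). Ga3+ < Cu+ (isoelectronic, higher Z=31 is smaller); Cu+ < Ag+ (same group, 1 shell fewer); Ag+ < Au+ (same group, 1 shell fewer).

Ga3+ < Cu+ < Ag+ < Au+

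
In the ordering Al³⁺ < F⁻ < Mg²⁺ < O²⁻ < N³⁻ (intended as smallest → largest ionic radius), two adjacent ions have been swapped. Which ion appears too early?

Check each adjacent pair. F⁻ and Mg²⁺ are reversed: Mg²⁺ and F⁻ share 10 electrons; the higher nuclear charge on Mg (Z=12) contracts it more, so Mg²⁺ < F⁻. No other neighbouring pair contradicts the periodic trends, so F⁻ is the ion listed too early.

F⁻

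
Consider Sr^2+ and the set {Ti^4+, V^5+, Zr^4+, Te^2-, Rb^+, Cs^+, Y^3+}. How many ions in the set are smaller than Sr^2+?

4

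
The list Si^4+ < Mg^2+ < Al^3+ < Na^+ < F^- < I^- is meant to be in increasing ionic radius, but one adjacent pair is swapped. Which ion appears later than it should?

Al^3+

Scanning neighbour by neighbour, only Mg^2+/Al^3+ violates a trend: Al^3+ and Mg^2+ share 10 electrons; the higher nuclear charge on Al (Z=13) contracts it more, so Al^3+ < Mg^2+. That makes Al^3+ the one sitting a position late relative to where it belongs.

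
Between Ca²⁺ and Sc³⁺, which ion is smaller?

These species are isoelectronic with 18 electrons. The only difference is the number of protons: Sc³⁺ (Z=21), Ca²⁺ (Z=20). The strongest nuclear pull (Sc³⁺) gives the smallest ion.

Sc³⁺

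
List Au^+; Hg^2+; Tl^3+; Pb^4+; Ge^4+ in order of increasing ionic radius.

Ge^4+ has 28 e⁻ (Z=32), Pb^4+ has 78 e⁻ (Z=82), Tl^3+ has 78 e⁻ (Z=81), Hg^2+ has 78 e⁻ (Z=80), Au^+ has 78 e⁻ (Z=79). Ge^4+ < Pb^4+ (same group, 2 shells fewer); Pb^4+ < Tl^3+ (both 78 e⁻, Z=82>81); Tl^3+ < Hg^2+ (isoelectronic, higher Z=81 is smaller); Hg^2+ < Au^+ (isoelectronic, higher Z=80 is smaller).

Ge^4+ < Pb^4+ < Tl^3+ < Hg^2+ < Au^+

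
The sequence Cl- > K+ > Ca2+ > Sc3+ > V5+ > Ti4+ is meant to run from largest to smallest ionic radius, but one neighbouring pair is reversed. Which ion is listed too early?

V5+

Check each adjacent pair. V5+ and Ti4+ are reversed: they are isoelectronic (18 e⁻) and V has more protons than Ti (23 vs 22), making V5+ smaller. No other neighbouring pair contradicts the periodic trends, so V5+ is the ion listed too early.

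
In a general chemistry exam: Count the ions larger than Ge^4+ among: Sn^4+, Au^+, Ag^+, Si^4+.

3

Tabulating Z and e⁻: Si^4+ (Z=14, 10 e⁻), Ge^4+ (Z=32, 28 e⁻), Sn^4+ (Z=50, 46 e⁻), Ag^+ (Z=47, 46 e⁻), Au^+ (Z=79, 78 e⁻). Si^4+ < Ge^4+ (same group, period 3 vs 4); Ge^4+ < Sn^4+ (same group, period 4 vs 5); Sn^4+ < Ag^+ (isoelectronic, higher Z=50 is smaller); Ag^+ < Au^+ (same group, period 5 vs 6).
Placing each against Ge^4+: smaller — Si^4+; larger — Sn^4+, Ag^+, Au^+. So 3 are larger.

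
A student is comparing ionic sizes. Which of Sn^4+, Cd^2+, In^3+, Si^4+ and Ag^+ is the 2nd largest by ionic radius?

Cd^2+

First list Z and electron count for each: Si^4+ has 10 e⁻ (Z=14), Sn^4+ has 46 e⁻ (Z=50), In^3+ has 46 e⁻ (Z=49), Cd^2+ has 46 e⁻ (Z=48), Ag^+ has 46 e⁻ (Z=47). Si^4+ < Sn^4+ (same group, period 3 vs 5); Sn^4+ < In^3+ (isoelectronic, higher Z=50 is smaller); In^3+ < Cd^2+ (both 46 e⁻, Z=49>48); Cd^2+ < Ag^+ (both 46 e⁻, Z=48>47).
That gives Si^4+ < Sn^4+ < In^3+ < Cd^2+ < Ag^+. From the largest end, number 2 is Cd^2+.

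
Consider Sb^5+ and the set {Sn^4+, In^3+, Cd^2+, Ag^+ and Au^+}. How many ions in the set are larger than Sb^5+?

5

Work out protons and electrons: Sb^5+ (Z=51, 46 e⁻), Sn^4+ (Z=50, 46 e⁻), In^3+ (Z=49, 46 e⁻), Cd^2+ (Z=48, 46 e⁻), Ag^+ (Z=47, 46 e⁻), Au^+ (Z=79, 78 e⁻). Sb^5+ < Sn^4+ (both 46 e⁻, Z=51>50); Sn^4+ < In^3+ (isoelectronic, higher Z=50 is smaller); In^3+ < Cd^2+ (both 46 e⁻, Z=49>48); Cd^2+ < Ag^+ (isoelectronic, higher Z=48 is smaller); Ag^+ < Au^+ (same group, period 5 vs 6).
Placing each against Sb^5+: smaller — none; larger — Sn^4+, In^3+, Cd^2+, Ag^+, Au^+. That's 5.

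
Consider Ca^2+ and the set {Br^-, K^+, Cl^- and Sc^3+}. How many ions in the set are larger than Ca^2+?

3

Electron counts and nuclear charges: Sc^3+ (Z=21, 18 e⁻), Ca^2+ (Z=20, 18 e⁻), K^+ (Z=19, 18 e⁻), Cl^- (Z=17, 18 e⁻), Br^- (Z=35, 36 e⁻). Sc^3+ < Ca^2+ (isoelectronic, higher Z=21 is smaller); Ca^2+ < K^+ (isoelectronic, higher Z=20 is smaller); K^+ < Cl^- (both 18 e⁻, Z=19>17); Cl^- < Br^- (same group, period 3 vs 4).
Placing each against Ca^2+: smaller — Sc^3+; larger — K^+, Cl^-, Br^-. So 3 are larger.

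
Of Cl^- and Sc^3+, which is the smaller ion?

Sc^3+

All of these have 18 electrons (isoelectronic). With the same electron cloud, the ion with the most protons pulls it in tightest. Nuclear charges: Sc^3+ (Z=21), Cl^- (Z=17). Highest Z is smallest.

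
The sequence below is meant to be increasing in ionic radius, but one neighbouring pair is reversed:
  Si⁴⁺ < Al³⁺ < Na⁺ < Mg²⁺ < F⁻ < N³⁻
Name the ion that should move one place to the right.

Na⁺

Compare adjacent ions: both have 10 electrons but Z(Mg)=12 > Z(Na)=11, so Mg²⁺ should be the smaller of the two — yet in this increasing list Na⁺ sits before Mg²⁺. Nothing else is reversed, so Na⁺ should move one place to the right.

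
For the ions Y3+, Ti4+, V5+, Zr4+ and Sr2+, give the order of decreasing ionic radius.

Sr2+ > Y3+ > Zr4+ > Ti4+ > V5+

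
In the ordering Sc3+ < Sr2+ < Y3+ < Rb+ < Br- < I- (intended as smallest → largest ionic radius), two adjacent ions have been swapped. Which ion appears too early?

Sr2+

The pair Sr2+, Y3+ is the wrong way round — they are isoelectronic (36 e⁻) and Y has more protons than Sr (39 vs 38), making Y3+ smaller. All other adjacent pairs agree with periodic trends, so Sr2+ is the misplaced ion.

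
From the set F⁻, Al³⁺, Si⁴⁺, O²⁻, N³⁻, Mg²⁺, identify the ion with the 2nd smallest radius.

Al³⁺

These species are isoelectronic with 10 electrons. The only difference is the number of protons: Si⁴⁺ (Z=14), Al³⁺ (Z=13), Mg²⁺ (Z=12), F⁻ (Z=9), O²⁻ (Z=8), N³⁻ (Z=7). The strongest nuclear pull (Si⁴⁺) gives the smallest ion.
So the order is Si⁴⁺ < Al³⁺ < Mg²⁺ < F⁻ < O²⁻ < N³⁻; the 2nd-smallest ion is Al³⁺.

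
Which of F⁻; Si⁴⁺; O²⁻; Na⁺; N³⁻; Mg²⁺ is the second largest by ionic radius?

These species are isoelectronic with 10 electrons. The only difference is the number of protons: Si⁴⁺ (Z=14), Mg²⁺ (Z=12), Na⁺ (Z=11), F⁻ (Z=9), O²⁻ (Z=8), N³⁻ (Z=7). The strongest nuclear pull (Si⁴⁺) gives the smallest ion.
Ordering: Si⁴⁺ < Mg²⁺ < Na⁺ < F⁻ < O²⁻ < N³⁻. The second largest is O²⁻.

O²⁻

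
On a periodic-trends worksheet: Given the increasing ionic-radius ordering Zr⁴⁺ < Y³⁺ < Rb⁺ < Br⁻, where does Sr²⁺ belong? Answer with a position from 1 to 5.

3

These species are isoelectronic with 36 electrons. The only difference is the number of protons: Zr⁴⁺ (Z=40), Y³⁺ (Z=39), Sr²⁺ (Z=38), Rb⁺ (Z=37), Br⁻ (Z=35). The strongest nuclear pull (Zr⁴⁺) gives the smallest ion.
Putting Sr²⁺ in gives Zr⁴⁺ < Y³⁺ < Sr²⁺ < Rb⁺ < Br⁻; it lands at slot 3.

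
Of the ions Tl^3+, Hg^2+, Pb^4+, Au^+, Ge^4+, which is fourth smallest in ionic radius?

Tabulating Z and e⁻: Ge^4+ (Z=32, 28 e⁻), Pb^4+ (Z=82, 78 e⁻), Tl^3+ (Z=81, 78 e⁻), Hg^2+ (Z=80, 78 e⁻), Au^+ (Z=79, 78 e⁻). Ge^4+ < Pb^4+ (same group, period 4 vs 6); Pb^4+ < Tl^3+ (isoelectronic, higher Z=82 is smaller); Tl^3+ < Hg^2+ (isoelectronic, higher Z=81 is smaller); Hg^2+ < Au^+ (both 78 e⁻, Z=80>79).
So the order is Ge^4+ < Pb^4+ < Tl^3+ < Hg^2+ < Au^+; the 4th-smallest ion is Hg^2+.

Hg^2+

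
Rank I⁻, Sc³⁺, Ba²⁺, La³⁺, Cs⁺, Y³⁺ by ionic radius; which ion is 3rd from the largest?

Electron counts and nuclear charges: Sc³⁺ (Z=21, 18 e⁻), Y³⁺ (Z=39, 36 e⁻), La³⁺ (Z=57, 54 e⁻), Ba²⁺ (Z=56, 54 e⁻), Cs⁺ (Z=55, 54 e⁻), I⁻ (Z=53, 54 e⁻). Sc³⁺ < Y³⁺ (same group, 1 shell fewer); Y³⁺ < La³⁺ (same group, 1 shell fewer); La³⁺ < Ba²⁺ (both 54 e⁻, Z=57>56); Ba²⁺ < Cs⁺ (isoelectronic, higher Z=56 is smaller); Cs⁺ < I⁻ (both 54 e⁻, Z=55>53).
Ordering: Sc³⁺ < Y³⁺ < La³⁺ < Ba²⁺ < Cs⁺ < I⁻. The 3rd largest is Ba²⁺.

Ba²⁺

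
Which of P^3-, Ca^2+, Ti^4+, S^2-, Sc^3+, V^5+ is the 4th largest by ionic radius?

Each ion has 18 electrons. The ranking follows nuclear charge in reverse — greater Z gives a smaller radius. V^5+ (Z=23), Ti^4+ (Z=22), Sc^3+ (Z=21), Ca^2+ (Z=20), S^2- (Z=16), P^3- (Z=15).
Full ascending order: V^5+ < Ti^4+ < Sc^3+ < Ca^2+ < S^2- < P^3-. Counting from the largest, position 4 is Sc^3+.

Sc^3+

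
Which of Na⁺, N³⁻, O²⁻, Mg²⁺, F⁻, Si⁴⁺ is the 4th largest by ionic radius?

Na⁺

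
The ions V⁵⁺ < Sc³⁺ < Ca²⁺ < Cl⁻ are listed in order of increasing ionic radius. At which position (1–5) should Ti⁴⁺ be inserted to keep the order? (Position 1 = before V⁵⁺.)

2

These species are isoelectronic with 18 electrons. The only difference is the number of protons: V⁵⁺ (Z=23), Ti⁴⁺ (Z=22), Sc³⁺ (Z=21), Ca²⁺ (Z=20), Cl⁻ (Z=17). The strongest nuclear pull (V⁵⁺) gives the smallest ion.
Putting Ti⁴⁺ in gives V⁵⁺ < Ti⁴⁺ < Sc³⁺ < Ca²⁺ < Cl⁻; it lands at slot 2.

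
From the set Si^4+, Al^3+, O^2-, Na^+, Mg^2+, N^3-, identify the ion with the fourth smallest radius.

Na^+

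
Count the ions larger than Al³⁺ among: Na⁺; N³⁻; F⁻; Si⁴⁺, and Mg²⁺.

Each ion has 10 electrons. The ranking follows nuclear charge in reverse — greater Z gives a smaller radius. Si⁴⁺ (Z=14), Al³⁺ (Z=13), Mg²⁺ (Z=12), Na⁺ (Z=11), F⁻ (Z=9), N³⁻ (Z=7).
Overall: Si⁴⁺ < Al³⁺ < Mg²⁺ < Na⁺ < F⁻ < N³⁻. Al³⁺ has 1 below it and 4 above. Count: 4.

4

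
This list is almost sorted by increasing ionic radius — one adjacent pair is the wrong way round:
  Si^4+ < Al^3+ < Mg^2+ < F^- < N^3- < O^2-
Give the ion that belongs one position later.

N^3-

Check each adjacent pair. N^3- and O^2- are reversed: they are isoelectronic (10 e⁻) and O has more protons than N (8 vs 7), making O^2- smaller. No other neighbouring pair contradicts the periodic trends, so N^3- is the ion listed too early.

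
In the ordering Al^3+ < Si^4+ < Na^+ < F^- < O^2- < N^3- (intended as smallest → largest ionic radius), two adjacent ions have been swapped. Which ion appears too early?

Al^3+

Scanning neighbour by neighbour, only Al^3+/Si^4+ violates a trend: both have 10 electrons but Z(Si)=14 > Z(Al)=13, so Si^4+ should be the smaller of the two. That makes Al^3+ the one sitting a position early relative to where it belongs.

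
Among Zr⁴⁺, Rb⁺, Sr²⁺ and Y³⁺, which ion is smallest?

Zr⁴⁺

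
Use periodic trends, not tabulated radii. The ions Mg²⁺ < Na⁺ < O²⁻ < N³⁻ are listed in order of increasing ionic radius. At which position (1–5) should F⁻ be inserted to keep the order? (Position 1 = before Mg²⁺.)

These species are isoelectronic with 10 electrons. The only difference is the number of protons: Mg²⁺ (Z=12), Na⁺ (Z=11), F⁻ (Z=9), O²⁻ (Z=8), N³⁻ (Z=7). The strongest nuclear pull (Mg²⁺) gives the smallest ion.
Merged order: Mg²⁺ < Na⁺ < F⁻ < O²⁻ < N³⁻ — F⁻ is number 3.

3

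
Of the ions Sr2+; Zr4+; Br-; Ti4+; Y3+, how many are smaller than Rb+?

4

Tabulating Z and e⁻: Ti4+ (Z=22, 18 e⁻), Zr4+ (Z=40, 36 e⁻), Y3+ (Z=39, 36 e⁻), Sr2+ (Z=38, 36 e⁻), Rb+ (Z=37, 36 e⁻), Br- (Z=35, 36 e⁻). Ti4+ < Zr4+ (same group, period 4 vs 5); Zr4+ < Y3+ (isoelectronic, higher Z=40 is smaller); Y3+ < Sr2+ (isoelectronic, higher Z=39 is smaller); Sr2+ < Rb+ (isoelectronic, higher Z=38 is smaller); Rb+ < Br- (isoelectronic, higher Z=37 is smaller).
Relative to Rb+, the ions that are smaller are Ti4+, Zr4+, Y3+, Sr2+. Count: 4.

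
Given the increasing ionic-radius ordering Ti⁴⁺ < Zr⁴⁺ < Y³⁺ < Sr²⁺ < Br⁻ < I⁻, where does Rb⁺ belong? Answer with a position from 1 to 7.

5

Tabulating Z and e⁻: Ti⁴⁺ (Z=22, 18 e⁻), Zr⁴⁺ (Z=40, 36 e⁻), Y³⁺ (Z=39, 36 e⁻), Sr²⁺ (Z=38, 36 e⁻), Rb⁺ (Z=37, 36 e⁻), Br⁻ (Z=35, 36 e⁻), I⁻ (Z=53, 54 e⁻). Ti⁴⁺ < Zr⁴⁺ (same group, period 4 vs 5); Zr⁴⁺ < Y³⁺ (both 36 e⁻, Z=40>39); Y³⁺ < Sr²⁺ (both 36 e⁻, Z=39>38); Sr²⁺ < Rb⁺ (both 36 e⁻, Z=38>37); Rb⁺ < Br⁻ (both 36 e⁻, Z=37>35); Br⁻ < I⁻ (same group, 1 shell fewer).
With Rb⁺ included the full order is Ti⁴⁺ < Zr⁴⁺ < Y³⁺ < Sr²⁺ < Rb⁺ < Br⁻ < I⁻, so it takes position 5.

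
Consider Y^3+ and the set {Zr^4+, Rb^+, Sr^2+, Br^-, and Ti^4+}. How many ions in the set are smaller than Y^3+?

Ti^4+: 18 e⁻, Z=22, Zr^4+: 36 e⁻, Z=40, Y^3+: 36 e⁻, Z=39, Sr^2+: 36 e⁻, Z=38, Rb^+: 36 e⁻, Z=37, Br^-: 36 e⁻, Z=35. Ti^4+ < Zr^4+ (same group, 1 shell fewer); Zr^4+ < Y^3+ (isoelectronic, higher Z=40 is smaller); Y^3+ < Sr^2+ (both 36 e⁻, Z=39>38); Sr^2+ < Rb^+ (both 36 e⁻, Z=38>37); Rb^+ < Br^- (both 36 e⁻, Z=37>35).
Overall: Ti^4+ < Zr^4+ < Y^3+ < Sr^2+ < Rb^+ < Br^-. Y^3+ has 2 below it and 3 above. That's 2.

2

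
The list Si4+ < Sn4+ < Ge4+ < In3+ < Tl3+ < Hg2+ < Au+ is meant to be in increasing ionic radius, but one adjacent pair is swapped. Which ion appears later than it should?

Compare adjacent ions: both in group 14 with the same charge; Ge4+ (period 4) has the smaller radius — yet in this increasing list Sn4+ sits before Ge4+. Nothing else is reversed, so Ge4+ should move one place to the left.

Ge4+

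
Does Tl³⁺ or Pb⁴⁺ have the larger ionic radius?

Tl³⁺

All of these have 78 electrons (isoelectronic). With the same electron cloud, the ion with the most protons pulls it in tightest. Nuclear charges: Pb⁴⁺ (Z=82), Tl³⁺ (Z=81). Highest Z is smallest.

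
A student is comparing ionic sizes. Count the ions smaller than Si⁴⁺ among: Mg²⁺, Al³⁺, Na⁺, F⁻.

These species are isoelectronic with 10 electrons. The only difference is the number of protons: Si⁴⁺ (Z=14), Al³⁺ (Z=13), Mg²⁺ (Z=12), Na⁺ (Z=11), F⁻ (Z=9). The strongest nuclear pull (Si⁴⁺) gives the smallest ion.
Overall: Si⁴⁺ < Al³⁺ < Mg²⁺ < Na⁺ < F⁻. Si⁴⁺ has 0 below it and 4 above. Count: 0.

0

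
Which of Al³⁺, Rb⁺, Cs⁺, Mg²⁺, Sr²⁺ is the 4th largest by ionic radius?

First list Z and electron count for each: Al³⁺: 10 e⁻, Z=13, Mg²⁺: 10 e⁻, Z=12, Sr²⁺: 36 e⁻, Z=38, Rb⁺: 36 e⁻, Z=37, Cs⁺: 54 e⁻, Z=55. Al³⁺ < Mg²⁺ (both 10 e⁻, Z=13>12); Mg²⁺ < Sr²⁺ (same group, period 3 vs 5); Sr²⁺ < Rb⁺ (both 36 e⁻, Z=38>37); Rb⁺ < Cs⁺ (same group, 1 shell fewer).
Full ascending order: Al³⁺ < Mg²⁺ < Sr²⁺ < Rb⁺ < Cs⁺. Counting from the largest, position 4 is Mg²⁺.

Mg²⁺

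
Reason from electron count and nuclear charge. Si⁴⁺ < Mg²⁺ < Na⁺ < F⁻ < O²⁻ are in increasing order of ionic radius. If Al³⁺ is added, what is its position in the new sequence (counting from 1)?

2

All of these have 10 electrons (isoelectronic). With the same electron cloud, the ion with the most protons pulls it in tightest. Nuclear charges: Si⁴⁺ (Z=14), Al³⁺ (Z=13), Mg²⁺ (Z=12), Na⁺ (Z=11), F⁻ (Z=9), O²⁻ (Z=8). Highest Z is smallest.
The complete sequence is Si⁴⁺ < Al³⁺ < Mg²⁺ < Na⁺ < F⁻ < O²⁻. Al³⁺ sits at position 2.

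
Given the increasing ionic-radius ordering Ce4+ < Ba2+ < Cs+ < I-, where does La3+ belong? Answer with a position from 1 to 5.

2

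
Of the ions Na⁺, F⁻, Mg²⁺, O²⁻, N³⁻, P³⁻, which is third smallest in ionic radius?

First list Z and electron count for each: Mg²⁺ has 10 e⁻ (Z=12), Na⁺ has 10 e⁻ (Z=11), F⁻ has 10 e⁻ (Z=9), O²⁻ has 10 e⁻ (Z=8), N³⁻ has 10 e⁻ (Z=7), P³⁻ has 18 e⁻ (Z=15). Mg²⁺ < Na⁺ (isoelectronic, higher Z=12 is smaller); Na⁺ < F⁻ (isoelectronic, higher Z=11 is smaller); F⁻ < O²⁻ (isoelectronic, higher Z=9 is smaller); O²⁻ < N³⁻ (both 10 e⁻, Z=8>7); N³⁻ < P³⁻ (same group, period 2 vs 3).
That gives Mg²⁺ < Na⁺ < F⁻ < O²⁻ < N³⁻ < P³⁻. From the smallest end, number 3 is F⁻.

F⁻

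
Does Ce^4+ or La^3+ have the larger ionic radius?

La^3+

These species are isoelectronic with 54 electrons. The only difference is the number of protons: Ce^4+ (Z=58), La^3+ (Z=57). The strongest nuclear pull (Ce^4+) gives the smallest ion.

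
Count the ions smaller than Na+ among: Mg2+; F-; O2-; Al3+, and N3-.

Isoelectronic series (10 e⁻ each). Size is set by nuclear charge: more protons means a smaller ion. Al3+ (Z=13), Mg2+ (Z=12), Na+ (Z=11), F- (Z=9), O2- (Z=8), N3- (Z=7).
Relative to Na+, the ions that are smaller are Al3+, Mg2+. Count: 2.

2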